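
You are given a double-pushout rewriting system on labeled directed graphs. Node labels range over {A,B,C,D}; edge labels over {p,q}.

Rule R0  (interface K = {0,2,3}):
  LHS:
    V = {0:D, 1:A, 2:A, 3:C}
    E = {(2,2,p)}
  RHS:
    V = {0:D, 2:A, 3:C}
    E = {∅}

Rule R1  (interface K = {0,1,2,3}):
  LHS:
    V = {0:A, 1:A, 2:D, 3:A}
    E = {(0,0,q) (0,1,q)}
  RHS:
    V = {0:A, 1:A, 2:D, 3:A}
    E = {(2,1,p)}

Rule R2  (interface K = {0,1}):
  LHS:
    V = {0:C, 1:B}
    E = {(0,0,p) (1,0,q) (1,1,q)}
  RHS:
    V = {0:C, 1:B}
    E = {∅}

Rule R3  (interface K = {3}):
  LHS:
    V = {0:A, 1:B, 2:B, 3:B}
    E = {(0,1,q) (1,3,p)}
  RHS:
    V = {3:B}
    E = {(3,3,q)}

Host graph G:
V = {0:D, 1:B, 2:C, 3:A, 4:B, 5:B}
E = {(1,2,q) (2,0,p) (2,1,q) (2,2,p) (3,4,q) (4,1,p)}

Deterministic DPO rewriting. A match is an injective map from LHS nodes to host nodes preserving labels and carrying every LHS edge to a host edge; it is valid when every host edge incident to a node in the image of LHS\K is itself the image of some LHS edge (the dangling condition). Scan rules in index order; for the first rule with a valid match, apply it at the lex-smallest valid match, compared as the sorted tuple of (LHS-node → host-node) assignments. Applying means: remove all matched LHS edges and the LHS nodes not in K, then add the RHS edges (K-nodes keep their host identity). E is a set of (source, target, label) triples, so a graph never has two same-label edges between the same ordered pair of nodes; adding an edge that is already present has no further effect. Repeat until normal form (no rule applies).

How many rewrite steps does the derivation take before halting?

Answer: 2

Rewrite trace:
initial: |V|=6 |E|=6  E = 1-q->2 2-p->0 2-q->1 2-p->2 3-q->4 4-p->1
step 1: apply R3 at {0↦3, 1↦4, 2↦5, 3↦1}  → |V|=3 |E|=5  E = 1-q->1 1-q->2 2-p->0 2-q->1 2-p->2
step 2: apply R2 at {0↦2, 1↦1}  → |V|=3 |E|=2  E = 2-p->0 2-q->1
final graph: no rule applies after step 2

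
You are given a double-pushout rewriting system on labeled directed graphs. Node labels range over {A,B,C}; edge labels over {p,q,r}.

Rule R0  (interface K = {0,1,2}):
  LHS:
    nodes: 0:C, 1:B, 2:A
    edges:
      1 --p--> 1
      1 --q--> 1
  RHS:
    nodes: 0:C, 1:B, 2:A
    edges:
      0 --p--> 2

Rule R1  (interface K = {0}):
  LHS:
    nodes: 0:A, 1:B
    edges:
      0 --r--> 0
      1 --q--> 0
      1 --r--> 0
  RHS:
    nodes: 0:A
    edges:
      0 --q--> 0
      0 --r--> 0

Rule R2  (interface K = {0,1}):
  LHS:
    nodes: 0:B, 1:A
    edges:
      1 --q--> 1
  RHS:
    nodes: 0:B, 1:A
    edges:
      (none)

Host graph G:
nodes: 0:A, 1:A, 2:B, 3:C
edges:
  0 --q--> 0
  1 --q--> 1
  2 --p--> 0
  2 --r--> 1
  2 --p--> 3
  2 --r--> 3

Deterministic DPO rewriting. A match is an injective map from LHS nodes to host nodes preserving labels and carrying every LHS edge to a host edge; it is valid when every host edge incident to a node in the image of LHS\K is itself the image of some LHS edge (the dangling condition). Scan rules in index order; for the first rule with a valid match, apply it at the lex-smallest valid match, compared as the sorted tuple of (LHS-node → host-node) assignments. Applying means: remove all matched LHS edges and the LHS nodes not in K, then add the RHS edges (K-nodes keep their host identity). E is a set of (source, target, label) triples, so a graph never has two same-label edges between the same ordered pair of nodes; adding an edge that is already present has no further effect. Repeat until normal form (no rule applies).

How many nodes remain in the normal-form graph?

Answer: 4

Steps:
initial: |V|=4 |E|=6  E = 0-q->0 1-q->1 2-p->0 2-r->1 2-p->3 2-r->3
step 1: apply R2 at {0↦2, 1↦0}  → |V|=4 |E|=5  E = 1-q->1 2-p->0 2-r->1 2-p->3 2-r->3
step 2: apply R2 at {0↦2, 1↦1}  → |V|=4 |E|=4  E = 2-p->0 2-r->1 2-p->3 2-r->3
normal form: no rule applies after step 2
NF nodes: {0:A, 1:A, 2:B, 3:C}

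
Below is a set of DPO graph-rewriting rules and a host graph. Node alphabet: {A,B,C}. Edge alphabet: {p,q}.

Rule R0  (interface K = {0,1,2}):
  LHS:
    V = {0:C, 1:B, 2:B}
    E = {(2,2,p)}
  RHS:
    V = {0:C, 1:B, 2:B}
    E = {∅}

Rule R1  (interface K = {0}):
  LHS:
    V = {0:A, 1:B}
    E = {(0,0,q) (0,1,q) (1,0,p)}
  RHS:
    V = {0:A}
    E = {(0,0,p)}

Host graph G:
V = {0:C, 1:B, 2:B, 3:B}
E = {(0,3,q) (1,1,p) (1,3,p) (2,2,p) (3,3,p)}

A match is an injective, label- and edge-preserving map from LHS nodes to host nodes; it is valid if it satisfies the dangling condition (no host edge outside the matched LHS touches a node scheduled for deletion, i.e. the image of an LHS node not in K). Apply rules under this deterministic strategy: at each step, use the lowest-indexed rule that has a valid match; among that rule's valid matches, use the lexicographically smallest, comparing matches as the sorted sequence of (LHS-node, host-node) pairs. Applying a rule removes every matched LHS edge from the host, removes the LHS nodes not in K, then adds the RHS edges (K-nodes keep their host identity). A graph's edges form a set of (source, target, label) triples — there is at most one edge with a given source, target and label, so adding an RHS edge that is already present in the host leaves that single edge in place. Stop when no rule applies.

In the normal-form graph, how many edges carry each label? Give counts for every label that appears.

[0] host  ⇒  4 nodes, 5 edges  {0-q->3 1-p->1 1-p->3 2-p->2 3-p->3}
[1] R0 @ {0↦0, 1↦1, 2↦2}  ⇒  4 nodes, 4 edges  {0-q->3 1-p->1 1-p->3 3-p->3}
[2] R0 @ {0↦0, 1↦1, 2↦3}  ⇒  4 nodes, 3 edges  {0-q->3 1-p->1 1-p->3}
[3] R0 @ {0↦0, 1↦2, 2↦1}  ⇒  4 nodes, 2 edges  {0-q->3 1-p->3}
normal form: no rule applies after step 3
NF edges: [(0, 3, 'q'), (1, 3, 'p')]

Answer: p:1 q:1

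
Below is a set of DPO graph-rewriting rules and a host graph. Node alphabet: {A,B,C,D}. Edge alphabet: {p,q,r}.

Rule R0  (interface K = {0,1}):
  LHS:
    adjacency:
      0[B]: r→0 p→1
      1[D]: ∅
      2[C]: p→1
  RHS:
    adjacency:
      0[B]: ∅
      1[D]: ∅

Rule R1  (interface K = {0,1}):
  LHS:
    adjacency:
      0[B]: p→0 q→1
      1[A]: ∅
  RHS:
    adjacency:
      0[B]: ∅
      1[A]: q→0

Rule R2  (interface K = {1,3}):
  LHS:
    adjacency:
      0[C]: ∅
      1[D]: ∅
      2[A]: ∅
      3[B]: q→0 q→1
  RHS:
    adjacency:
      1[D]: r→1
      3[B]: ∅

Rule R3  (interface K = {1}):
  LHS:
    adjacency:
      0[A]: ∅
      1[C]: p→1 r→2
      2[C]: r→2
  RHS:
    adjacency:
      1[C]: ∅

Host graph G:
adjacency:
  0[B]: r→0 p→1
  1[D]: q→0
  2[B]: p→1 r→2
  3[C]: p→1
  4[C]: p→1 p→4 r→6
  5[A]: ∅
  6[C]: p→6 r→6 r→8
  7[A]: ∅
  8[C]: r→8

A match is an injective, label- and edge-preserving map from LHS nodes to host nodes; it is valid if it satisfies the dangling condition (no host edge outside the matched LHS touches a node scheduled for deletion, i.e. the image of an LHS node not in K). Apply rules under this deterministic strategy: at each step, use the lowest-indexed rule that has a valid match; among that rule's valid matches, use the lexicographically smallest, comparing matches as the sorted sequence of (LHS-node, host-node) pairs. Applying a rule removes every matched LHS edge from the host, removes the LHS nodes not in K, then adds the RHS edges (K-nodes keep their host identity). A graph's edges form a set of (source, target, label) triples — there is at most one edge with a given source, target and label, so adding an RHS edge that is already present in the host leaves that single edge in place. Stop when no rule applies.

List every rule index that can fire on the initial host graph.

Answer: [R0,R3]

Steps:
R0: 2 valid matches — {0↦0, 1↦1, 2↦3}, {0↦2, 1↦1, 2↦3}
R1: no valid match — LHS pattern not found
R2: no valid match — LHS pattern not found
R3: 2 valid matches — {0↦5, 1↦6, 2↦8}, {0↦7, 1↦6, 2↦8}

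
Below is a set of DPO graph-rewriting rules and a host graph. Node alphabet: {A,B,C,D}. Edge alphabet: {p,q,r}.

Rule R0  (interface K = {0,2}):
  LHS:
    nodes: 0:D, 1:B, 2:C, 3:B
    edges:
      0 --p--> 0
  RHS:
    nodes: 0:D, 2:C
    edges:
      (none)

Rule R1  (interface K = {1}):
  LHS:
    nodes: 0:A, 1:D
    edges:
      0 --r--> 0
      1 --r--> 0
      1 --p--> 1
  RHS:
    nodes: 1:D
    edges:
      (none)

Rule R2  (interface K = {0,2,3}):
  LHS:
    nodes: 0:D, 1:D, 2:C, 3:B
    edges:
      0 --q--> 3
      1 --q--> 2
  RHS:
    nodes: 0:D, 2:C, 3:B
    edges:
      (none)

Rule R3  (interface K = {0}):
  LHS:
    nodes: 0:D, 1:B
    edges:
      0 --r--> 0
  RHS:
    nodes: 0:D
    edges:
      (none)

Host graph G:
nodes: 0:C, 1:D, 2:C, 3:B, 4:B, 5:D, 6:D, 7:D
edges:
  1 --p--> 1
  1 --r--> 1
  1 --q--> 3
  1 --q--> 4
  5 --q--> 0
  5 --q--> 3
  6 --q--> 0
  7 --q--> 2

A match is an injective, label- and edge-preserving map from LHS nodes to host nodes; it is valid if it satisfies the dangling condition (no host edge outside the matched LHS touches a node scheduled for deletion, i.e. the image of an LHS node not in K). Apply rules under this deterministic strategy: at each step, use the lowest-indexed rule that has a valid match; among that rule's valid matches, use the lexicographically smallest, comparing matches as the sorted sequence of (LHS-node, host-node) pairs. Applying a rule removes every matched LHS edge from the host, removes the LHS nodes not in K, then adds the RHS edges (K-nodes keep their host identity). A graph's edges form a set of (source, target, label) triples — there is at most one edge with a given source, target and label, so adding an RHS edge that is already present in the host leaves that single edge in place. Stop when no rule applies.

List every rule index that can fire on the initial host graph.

R0: no valid match — 4 raw matches, all fail dangling condition
R1: no valid match — LHS pattern not found
R2: 6 valid matches — {0↦1, 1↦6, 2↦0, 3↦3}, {0↦1, 1↦6, 2↦0, 3↦4}, {0↦1, 1↦7, 2↦2, 3↦3} (+3 more)
R3: no valid match — 2 raw matches, all fail dangling condition

Answer: [R2]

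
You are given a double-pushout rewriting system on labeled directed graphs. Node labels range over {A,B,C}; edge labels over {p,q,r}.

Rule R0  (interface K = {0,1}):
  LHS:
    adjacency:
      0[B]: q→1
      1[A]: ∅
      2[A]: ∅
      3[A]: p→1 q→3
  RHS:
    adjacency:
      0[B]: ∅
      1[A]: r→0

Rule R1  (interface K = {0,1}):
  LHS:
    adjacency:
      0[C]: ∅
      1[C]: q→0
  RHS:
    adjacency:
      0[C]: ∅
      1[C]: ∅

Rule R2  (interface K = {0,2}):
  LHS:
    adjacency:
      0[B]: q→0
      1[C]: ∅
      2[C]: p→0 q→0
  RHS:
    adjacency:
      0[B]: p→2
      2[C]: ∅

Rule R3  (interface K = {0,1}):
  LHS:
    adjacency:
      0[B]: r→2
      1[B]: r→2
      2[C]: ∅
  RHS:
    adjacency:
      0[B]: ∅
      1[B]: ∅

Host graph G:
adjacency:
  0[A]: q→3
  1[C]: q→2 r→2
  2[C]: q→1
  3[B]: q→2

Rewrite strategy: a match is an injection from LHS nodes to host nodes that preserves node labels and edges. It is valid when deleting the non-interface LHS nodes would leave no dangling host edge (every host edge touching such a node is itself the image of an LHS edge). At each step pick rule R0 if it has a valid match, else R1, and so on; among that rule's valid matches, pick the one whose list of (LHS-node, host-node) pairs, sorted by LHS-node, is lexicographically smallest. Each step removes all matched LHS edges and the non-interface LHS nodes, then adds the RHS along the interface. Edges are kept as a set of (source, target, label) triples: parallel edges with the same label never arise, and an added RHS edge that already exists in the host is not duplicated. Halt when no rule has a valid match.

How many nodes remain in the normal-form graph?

[0] host  ⇒  4 nodes, 5 edges  {0-q->3 1-q->2 1-r->2 2-q->1 3-q->2}
[1] R1 @ {0↦1, 1↦2}  ⇒  4 nodes, 4 edges  {0-q->3 1-q->2 1-r->2 3-q->2}
[2] R1 @ {0↦2, 1↦1}  ⇒  4 nodes, 3 edges  {0-q->3 1-r->2 3-q->2}
final graph: no rule applies after step 2
NF nodes: {0:A, 1:C, 2:C, 3:B}

Answer: 4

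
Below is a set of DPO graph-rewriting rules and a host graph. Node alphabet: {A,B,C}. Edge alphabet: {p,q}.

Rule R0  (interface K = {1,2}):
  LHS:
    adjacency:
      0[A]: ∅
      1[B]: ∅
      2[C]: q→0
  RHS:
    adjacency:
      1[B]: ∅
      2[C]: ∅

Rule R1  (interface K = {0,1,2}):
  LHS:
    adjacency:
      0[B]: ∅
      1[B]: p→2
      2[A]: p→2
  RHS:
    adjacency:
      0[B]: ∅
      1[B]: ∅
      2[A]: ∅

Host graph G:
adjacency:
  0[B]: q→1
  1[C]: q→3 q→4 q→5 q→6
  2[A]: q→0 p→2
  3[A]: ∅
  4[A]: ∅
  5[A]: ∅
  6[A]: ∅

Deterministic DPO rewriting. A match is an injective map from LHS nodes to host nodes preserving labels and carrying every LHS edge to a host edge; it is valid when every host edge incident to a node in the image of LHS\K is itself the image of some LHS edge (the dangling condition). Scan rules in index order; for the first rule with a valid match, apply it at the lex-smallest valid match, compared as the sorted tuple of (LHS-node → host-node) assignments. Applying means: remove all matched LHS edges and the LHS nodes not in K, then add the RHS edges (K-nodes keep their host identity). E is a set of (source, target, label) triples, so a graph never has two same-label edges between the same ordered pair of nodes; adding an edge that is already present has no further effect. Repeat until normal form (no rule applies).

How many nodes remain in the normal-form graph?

[0] host  ⇒  7 nodes, 7 edges  {0-q->1 1-q->3 1-q->4 1-q->5 1-q->6 2-q->0 2-p->2}
[1] R0 @ {0↦3, 1↦0, 2↦1}  ⇒  6 nodes, 6 edges  {0-q->1 1-q->4 1-q->5 1-q->6 2-q->0 2-p->2}
[2] R0 @ {0↦4, 1↦0, 2↦1}  ⇒  5 nodes, 5 edges  {0-q->1 1-q->5 1-q->6 2-q->0 2-p->2}
[3] R0 @ {0↦5, 1↦0, 2↦1}  ⇒  4 nodes, 4 edges  {0-q->1 1-q->6 2-q->0 2-p->2}
[4] R0 @ {0↦6, 1↦0, 2↦1}  ⇒  3 nodes, 3 edges  {0-q->1 2-q->0 2-p->2}
halt: no rule applies after step 4
NF nodes: {0:B, 1:C, 2:A}

Answer: 3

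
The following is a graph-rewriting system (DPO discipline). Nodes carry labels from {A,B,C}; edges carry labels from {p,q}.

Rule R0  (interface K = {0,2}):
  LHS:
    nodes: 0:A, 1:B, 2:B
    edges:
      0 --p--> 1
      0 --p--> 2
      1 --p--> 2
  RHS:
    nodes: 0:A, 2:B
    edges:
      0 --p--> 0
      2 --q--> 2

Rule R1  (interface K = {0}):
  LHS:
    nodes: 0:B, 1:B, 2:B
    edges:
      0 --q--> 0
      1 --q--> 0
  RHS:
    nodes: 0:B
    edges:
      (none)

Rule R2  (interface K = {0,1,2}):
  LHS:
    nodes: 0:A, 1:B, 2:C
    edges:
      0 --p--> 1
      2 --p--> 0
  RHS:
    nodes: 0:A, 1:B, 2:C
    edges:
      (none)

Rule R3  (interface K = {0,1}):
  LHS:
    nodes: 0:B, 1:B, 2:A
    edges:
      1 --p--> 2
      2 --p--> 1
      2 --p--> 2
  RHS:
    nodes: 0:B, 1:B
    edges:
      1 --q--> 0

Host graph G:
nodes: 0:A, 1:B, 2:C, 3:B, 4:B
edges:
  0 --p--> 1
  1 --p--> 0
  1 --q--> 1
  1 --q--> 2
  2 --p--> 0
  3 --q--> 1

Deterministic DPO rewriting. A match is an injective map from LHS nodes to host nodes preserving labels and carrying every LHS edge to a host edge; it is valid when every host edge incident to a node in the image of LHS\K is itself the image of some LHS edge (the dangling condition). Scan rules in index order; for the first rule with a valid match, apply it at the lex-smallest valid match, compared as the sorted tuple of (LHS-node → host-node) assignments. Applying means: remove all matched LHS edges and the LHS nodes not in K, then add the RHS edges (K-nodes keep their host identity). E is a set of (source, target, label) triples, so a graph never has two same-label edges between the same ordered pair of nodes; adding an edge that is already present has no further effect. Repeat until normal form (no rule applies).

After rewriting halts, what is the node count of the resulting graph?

initial: |V|=5 |E|=6  E = 0-p->1 1-p->0 1-q->1 1-q->2 2-p->0 3-q->1
step 1: apply R1 at {0↦1, 1↦3, 2↦4}  → |V|=3 |E|=4  E = 0-p->1 1-p->0 1-q->2 2-p->0
step 2: apply R2 at {0↦0, 1↦1, 2↦2}  → |V|=3 |E|=2  E = 1-p->0 1-q->2
final graph: no rule applies after step 2
NF nodes: {0:A, 1:B, 2:C}

Answer: 3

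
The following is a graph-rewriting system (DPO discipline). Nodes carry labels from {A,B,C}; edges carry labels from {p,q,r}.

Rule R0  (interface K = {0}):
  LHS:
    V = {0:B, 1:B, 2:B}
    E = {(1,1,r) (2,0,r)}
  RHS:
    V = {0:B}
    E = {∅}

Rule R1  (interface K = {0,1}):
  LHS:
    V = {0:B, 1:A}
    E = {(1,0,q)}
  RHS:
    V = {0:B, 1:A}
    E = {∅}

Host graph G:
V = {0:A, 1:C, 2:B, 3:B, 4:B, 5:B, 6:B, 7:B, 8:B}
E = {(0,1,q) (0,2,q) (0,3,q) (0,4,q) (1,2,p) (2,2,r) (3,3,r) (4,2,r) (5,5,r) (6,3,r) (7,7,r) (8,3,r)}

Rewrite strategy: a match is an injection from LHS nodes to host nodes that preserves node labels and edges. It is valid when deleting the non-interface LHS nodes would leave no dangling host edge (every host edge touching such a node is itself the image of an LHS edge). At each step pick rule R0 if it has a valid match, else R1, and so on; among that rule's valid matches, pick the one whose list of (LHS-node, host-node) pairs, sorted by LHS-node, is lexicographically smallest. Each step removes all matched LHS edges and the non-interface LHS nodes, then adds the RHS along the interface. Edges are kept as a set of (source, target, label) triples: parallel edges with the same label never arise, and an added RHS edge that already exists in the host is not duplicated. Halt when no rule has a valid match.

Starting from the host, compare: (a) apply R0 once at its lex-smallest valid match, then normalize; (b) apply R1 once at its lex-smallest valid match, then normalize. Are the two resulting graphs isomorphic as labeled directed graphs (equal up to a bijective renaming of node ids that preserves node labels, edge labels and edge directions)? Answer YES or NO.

branch R0-first: apply at {0↦3, 1↦5, 2↦6} → |E|=10, then 5 more step(s) → NF |V|=3 |E|=3 V={0:A, 1:C, 2:B} E=0-q->1 1-p->2 2-r->2
branch R1-first: apply at {0↦2, 1↦0} → |E|=11, then 5 more step(s) → NF |V|=3 |E|=3 V={0:A, 1:C, 2:B} E=0-q->1 1-p->2 2-r->2
graphs isomorphic (equal up to label-preserving node renaming)

Answer: YES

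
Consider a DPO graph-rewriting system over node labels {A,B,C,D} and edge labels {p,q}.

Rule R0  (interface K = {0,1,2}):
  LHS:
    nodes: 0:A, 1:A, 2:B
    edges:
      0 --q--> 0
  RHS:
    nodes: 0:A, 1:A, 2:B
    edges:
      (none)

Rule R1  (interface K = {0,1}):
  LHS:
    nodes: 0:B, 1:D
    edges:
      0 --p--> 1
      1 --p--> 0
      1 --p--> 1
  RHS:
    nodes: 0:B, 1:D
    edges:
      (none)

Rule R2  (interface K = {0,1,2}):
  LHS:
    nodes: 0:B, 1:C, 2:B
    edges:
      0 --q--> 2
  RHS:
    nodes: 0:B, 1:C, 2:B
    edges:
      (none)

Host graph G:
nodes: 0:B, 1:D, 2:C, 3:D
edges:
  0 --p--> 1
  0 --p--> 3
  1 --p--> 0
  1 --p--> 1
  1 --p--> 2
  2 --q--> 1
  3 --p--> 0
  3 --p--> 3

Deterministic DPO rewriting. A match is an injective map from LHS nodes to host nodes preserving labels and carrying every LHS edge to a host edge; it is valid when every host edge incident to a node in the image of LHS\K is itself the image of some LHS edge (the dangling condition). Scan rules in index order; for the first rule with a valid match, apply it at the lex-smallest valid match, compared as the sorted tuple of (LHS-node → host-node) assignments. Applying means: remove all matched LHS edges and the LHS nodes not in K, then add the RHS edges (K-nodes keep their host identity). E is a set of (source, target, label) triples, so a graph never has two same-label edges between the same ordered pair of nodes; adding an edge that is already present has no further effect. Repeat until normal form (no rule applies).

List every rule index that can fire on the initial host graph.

R0: no valid match — LHS pattern not found
R1: 2 valid matches — {0↦0, 1↦1}, {0↦0, 1↦3}
R2: no valid match — LHS pattern not found

Answer: [R1]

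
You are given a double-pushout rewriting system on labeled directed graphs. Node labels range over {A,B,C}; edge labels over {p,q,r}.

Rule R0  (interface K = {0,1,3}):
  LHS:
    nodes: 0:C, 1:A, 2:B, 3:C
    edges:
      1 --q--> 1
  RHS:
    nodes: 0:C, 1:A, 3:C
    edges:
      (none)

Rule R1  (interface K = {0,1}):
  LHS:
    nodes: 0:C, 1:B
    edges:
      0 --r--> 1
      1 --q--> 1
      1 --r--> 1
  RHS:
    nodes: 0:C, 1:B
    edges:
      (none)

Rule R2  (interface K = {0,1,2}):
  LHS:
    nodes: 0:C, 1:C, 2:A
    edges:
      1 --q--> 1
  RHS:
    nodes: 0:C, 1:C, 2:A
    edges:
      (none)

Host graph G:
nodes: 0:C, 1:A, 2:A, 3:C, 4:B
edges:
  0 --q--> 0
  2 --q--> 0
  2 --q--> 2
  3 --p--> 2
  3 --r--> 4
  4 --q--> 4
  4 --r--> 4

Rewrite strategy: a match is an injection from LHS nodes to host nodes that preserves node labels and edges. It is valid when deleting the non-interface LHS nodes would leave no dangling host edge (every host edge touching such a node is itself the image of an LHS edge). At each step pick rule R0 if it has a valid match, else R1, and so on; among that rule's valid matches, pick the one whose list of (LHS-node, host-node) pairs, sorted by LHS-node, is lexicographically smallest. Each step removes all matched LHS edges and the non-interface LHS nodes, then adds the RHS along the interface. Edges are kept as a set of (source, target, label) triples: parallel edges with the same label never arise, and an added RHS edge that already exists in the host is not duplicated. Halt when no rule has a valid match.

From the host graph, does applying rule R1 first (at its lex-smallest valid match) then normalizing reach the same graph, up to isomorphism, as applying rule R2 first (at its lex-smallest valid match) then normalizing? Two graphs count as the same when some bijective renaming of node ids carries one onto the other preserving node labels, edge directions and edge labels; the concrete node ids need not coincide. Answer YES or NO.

branch R1-first: apply at {0↦3, 1↦4} → |E|=4, then 2 more step(s) → NF |V|=4 |E|=2 V={0:C, 1:A, 2:A, 3:C} E=2-q->0 3-p->2
branch R2-first: apply at {0↦3, 1↦0, 2↦1} → |E|=6, then 2 more step(s) → NF |V|=4 |E|=2 V={0:C, 1:A, 2:A, 3:C} E=2-q->0 3-p->2
graphs isomorphic (equal up to label-preserving node renaming)

Answer: YES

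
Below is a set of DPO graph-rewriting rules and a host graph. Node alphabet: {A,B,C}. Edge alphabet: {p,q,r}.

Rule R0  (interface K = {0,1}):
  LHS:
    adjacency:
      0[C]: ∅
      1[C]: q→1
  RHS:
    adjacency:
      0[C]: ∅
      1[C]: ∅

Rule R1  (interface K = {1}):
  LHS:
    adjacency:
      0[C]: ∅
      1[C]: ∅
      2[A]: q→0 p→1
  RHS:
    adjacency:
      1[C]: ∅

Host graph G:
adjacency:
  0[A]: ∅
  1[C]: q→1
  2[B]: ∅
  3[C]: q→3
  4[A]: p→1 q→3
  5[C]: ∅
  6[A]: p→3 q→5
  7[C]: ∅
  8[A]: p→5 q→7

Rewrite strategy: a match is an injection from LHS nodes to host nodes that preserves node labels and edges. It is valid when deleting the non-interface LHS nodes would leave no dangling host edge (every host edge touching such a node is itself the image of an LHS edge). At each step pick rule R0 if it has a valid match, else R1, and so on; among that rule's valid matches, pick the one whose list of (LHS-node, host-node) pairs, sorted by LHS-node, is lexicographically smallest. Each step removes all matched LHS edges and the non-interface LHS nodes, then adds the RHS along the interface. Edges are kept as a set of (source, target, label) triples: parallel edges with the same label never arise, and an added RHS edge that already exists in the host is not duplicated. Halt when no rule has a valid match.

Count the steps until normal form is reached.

start.  V:9 E:8  edges: 1-q->1 3-q->3 4-p->1 4-q->3 6-p->3 6-q->5 8-p->5 8-q->7
1. fire R0 via {0↦1, 1↦3}  →  V:9 E:7  edges: 1-q->1 4-p->1 4-q->3 6-p->3 6-q->5 8-p->5 8-q->7
2. fire R0 via {0↦3, 1↦1}  →  V:9 E:6  edges: 4-p->1 4-q->3 6-p->3 6-q->5 8-p->5 8-q->7
3. fire R1 via {0↦7, 1↦5, 2↦8}  →  V:7 E:4  edges: 4-p->1 4-q->3 6-p->3 6-q->5
4. fire R1 via {0↦5, 1↦3, 2↦6}  →  V:5 E:2  edges: 4-p->1 4-q->3
5. fire R1 via {0↦3, 1↦1, 2↦4}  →  V:3 E:0  edges: ∅
final graph: no rule applies after step 5

Answer: 5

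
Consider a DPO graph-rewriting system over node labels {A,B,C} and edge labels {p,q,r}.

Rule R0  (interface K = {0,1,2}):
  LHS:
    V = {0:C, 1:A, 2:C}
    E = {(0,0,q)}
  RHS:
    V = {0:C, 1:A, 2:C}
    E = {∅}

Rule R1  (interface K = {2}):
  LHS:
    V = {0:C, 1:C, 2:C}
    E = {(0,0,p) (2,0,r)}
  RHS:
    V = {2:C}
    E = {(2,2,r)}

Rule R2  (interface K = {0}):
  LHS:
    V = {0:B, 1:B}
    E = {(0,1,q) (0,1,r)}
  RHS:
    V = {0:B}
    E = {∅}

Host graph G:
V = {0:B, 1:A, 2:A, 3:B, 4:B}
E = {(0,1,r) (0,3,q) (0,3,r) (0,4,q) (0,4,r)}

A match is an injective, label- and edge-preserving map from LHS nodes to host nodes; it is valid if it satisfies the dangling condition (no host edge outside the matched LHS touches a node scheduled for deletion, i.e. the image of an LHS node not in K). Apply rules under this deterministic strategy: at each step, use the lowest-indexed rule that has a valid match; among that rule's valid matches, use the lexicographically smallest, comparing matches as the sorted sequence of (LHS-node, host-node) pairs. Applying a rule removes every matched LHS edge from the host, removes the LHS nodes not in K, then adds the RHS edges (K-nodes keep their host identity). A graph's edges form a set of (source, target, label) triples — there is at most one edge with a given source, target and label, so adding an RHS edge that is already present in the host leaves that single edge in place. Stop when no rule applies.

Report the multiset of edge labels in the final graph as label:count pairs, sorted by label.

Answer: r:1

Rewrite trace:
initial: |V|=5 |E|=5  E = 0-r->1 0-q->3 0-r->3 0-q->4 0-r->4
step 1: apply R2 at {0↦0, 1↦3}  → |V|=4 |E|=3  E = 0-r->1 0-q->4 0-r->4
step 2: apply R2 at {0↦0, 1↦4}  → |V|=3 |E|=1  E = 0-r->1
halt: no rule applies after step 2
NF edges: [(0, 1, 'r')]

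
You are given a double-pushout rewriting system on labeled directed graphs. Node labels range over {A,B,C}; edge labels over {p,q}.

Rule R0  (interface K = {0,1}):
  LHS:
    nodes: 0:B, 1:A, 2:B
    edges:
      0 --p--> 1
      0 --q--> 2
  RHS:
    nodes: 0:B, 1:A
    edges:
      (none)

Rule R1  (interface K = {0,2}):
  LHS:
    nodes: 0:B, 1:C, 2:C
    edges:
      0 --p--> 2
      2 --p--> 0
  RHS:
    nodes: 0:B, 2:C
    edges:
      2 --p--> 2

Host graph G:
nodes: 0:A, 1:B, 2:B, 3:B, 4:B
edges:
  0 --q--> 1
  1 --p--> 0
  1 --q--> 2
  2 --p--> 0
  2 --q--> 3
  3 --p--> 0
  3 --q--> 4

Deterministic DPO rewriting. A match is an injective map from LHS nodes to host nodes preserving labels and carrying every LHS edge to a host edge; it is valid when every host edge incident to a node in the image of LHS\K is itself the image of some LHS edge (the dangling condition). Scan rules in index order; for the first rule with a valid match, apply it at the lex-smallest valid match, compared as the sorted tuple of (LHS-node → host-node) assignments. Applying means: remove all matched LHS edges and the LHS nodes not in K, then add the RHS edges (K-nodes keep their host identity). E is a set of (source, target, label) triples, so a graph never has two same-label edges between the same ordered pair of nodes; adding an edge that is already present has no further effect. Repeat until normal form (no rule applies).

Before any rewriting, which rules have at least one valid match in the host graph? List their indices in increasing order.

R0: 1 valid match — {0↦3, 1↦0, 2↦4}
R1: no valid match — LHS pattern not found

Answer: [R0]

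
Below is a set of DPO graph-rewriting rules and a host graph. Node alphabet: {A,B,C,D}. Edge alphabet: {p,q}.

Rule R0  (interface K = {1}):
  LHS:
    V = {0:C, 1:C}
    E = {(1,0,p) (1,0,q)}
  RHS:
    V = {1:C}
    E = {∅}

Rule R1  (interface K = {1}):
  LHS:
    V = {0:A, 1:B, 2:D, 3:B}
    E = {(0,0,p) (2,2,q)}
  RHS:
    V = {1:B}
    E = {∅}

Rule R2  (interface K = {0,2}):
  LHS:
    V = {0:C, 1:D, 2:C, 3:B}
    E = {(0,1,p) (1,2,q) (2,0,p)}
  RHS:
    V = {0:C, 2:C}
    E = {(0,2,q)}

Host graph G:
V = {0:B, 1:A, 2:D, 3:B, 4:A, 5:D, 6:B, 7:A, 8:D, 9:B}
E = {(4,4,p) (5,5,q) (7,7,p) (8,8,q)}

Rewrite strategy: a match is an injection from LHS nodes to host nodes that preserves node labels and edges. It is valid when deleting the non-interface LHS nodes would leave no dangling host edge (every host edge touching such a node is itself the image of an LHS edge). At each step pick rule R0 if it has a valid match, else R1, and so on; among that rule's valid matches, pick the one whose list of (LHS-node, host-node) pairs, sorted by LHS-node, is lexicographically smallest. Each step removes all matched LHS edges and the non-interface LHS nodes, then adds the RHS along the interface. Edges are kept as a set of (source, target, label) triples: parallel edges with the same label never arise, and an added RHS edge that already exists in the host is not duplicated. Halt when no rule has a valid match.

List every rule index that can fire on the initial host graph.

Answer: [R1]

Rewrite trace:
R0: no valid match — LHS pattern not found
R1: 48 valid matches — {0↦4, 1↦0, 2↦5, 3↦3}, {0↦4, 1↦0, 2↦5, 3↦6}, {0↦4, 1↦0, 2↦5, 3↦9} (+45 more)
R2: no valid match — LHS pattern not found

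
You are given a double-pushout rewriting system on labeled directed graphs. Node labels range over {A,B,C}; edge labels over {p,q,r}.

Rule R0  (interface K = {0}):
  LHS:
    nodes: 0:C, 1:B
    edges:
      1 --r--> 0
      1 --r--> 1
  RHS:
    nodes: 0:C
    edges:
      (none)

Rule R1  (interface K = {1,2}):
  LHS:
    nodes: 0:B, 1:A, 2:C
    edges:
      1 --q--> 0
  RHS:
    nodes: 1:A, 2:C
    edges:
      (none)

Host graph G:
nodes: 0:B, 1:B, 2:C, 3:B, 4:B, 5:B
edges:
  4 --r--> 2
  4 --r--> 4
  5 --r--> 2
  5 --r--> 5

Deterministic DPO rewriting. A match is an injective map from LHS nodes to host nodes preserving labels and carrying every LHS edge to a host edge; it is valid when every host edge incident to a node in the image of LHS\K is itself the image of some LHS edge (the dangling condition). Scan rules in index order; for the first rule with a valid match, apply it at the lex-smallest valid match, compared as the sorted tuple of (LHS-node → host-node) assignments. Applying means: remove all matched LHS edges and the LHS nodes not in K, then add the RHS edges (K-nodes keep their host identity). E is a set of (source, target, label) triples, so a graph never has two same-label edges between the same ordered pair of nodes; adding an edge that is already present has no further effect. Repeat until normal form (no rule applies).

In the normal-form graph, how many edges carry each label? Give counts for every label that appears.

Answer: (no edges)

Steps:
[0] host  ⇒  6 nodes, 4 edges  {4-r->2 4-r->4 5-r->2 5-r->5}
[1] R0 @ {0↦2, 1↦4}  ⇒  5 nodes, 2 edges  {5-r->2 5-r->5}
[2] R0 @ {0↦2, 1↦5}  ⇒  4 nodes, 0 edges  {∅}
normal form: no rule applies after step 2
NF edges: []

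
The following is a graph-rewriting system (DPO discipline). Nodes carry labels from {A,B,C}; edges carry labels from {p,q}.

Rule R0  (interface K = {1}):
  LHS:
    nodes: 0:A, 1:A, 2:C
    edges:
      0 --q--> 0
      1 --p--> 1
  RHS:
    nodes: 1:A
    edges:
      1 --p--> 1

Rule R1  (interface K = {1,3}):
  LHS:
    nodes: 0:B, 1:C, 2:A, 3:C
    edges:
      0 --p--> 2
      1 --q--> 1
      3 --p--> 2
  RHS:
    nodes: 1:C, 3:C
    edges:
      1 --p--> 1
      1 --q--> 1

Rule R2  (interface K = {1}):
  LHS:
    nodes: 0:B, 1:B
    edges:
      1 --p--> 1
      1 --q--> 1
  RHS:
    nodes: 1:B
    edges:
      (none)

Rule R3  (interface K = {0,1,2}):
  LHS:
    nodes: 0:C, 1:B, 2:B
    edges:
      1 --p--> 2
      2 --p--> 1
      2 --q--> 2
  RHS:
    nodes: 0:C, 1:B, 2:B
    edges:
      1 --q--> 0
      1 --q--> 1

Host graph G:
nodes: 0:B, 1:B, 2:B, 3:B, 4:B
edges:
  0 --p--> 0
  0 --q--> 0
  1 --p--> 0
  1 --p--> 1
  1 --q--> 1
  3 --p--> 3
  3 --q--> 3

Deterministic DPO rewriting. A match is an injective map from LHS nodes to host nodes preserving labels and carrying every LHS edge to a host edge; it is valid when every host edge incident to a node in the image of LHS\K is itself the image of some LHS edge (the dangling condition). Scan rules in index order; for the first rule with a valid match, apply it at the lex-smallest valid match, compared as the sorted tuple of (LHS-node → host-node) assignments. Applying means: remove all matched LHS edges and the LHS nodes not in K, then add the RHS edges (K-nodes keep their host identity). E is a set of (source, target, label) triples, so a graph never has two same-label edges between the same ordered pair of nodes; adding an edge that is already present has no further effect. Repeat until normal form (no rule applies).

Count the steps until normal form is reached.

[0] host  ⇒  5 nodes, 7 edges  {0-p->0 0-q->0 1-p->0 1-p->1 1-q->1 3-p->3 3-q->3}
[1] R2 @ {0↦2, 1↦0}  ⇒  4 nodes, 5 edges  {1-p->0 1-p->1 1-q->1 3-p->3 3-q->3}
[2] R2 @ {0↦4, 1↦1}  ⇒  3 nodes, 3 edges  {1-p->0 3-p->3 3-q->3}
halt: no rule applies after step 2

Answer: 2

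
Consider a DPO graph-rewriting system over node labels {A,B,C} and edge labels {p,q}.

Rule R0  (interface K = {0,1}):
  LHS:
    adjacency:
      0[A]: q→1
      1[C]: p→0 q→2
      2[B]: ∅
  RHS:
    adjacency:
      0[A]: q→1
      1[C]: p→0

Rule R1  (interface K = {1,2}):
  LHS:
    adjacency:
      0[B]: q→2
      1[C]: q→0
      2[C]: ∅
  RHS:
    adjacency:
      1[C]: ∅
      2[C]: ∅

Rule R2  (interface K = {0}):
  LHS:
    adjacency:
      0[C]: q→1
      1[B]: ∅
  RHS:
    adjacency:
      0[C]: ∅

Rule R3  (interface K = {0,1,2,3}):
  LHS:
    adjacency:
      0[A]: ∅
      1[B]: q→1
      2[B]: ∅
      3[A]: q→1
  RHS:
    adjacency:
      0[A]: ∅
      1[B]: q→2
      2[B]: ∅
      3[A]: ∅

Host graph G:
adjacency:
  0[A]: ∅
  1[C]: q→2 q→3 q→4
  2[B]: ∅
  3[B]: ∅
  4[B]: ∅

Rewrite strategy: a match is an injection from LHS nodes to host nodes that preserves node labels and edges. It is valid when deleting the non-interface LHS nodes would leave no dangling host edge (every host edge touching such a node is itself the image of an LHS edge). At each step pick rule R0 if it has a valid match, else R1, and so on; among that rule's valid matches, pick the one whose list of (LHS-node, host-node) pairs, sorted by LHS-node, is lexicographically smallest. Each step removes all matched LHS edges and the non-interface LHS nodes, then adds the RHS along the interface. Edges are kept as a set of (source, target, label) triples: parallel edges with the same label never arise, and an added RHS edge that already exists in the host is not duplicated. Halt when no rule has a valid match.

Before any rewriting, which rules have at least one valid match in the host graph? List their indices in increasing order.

Answer: [R2]

Rewrite trace:
R0: no valid match — LHS pattern not found
R1: no valid match — LHS pattern not found
R2: 3 valid matches — {0↦1, 1↦2}, {0↦1, 1↦3}, {0↦1, 1↦4}
R3: no valid match — LHS pattern not found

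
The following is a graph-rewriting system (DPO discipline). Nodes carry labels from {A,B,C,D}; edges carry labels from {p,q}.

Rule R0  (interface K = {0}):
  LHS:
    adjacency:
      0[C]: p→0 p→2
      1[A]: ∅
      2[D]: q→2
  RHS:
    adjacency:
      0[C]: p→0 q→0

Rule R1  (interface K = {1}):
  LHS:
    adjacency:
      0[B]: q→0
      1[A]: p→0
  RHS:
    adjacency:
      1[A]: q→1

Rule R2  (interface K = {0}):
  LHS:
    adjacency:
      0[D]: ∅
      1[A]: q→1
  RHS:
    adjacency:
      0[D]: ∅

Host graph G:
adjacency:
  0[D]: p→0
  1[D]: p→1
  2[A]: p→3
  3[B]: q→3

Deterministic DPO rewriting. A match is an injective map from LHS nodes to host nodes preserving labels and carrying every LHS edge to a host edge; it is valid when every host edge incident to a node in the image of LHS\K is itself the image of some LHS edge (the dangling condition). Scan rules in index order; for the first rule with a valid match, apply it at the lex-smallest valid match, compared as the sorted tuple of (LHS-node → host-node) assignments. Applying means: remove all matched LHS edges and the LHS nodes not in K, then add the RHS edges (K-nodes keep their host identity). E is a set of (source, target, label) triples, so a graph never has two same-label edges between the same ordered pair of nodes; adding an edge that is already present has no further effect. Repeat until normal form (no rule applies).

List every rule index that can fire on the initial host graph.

R0: no valid match — LHS pattern not found
R1: 1 valid match — {0↦3, 1↦2}
R2: no valid match — LHS pattern not found

Answer: [R1]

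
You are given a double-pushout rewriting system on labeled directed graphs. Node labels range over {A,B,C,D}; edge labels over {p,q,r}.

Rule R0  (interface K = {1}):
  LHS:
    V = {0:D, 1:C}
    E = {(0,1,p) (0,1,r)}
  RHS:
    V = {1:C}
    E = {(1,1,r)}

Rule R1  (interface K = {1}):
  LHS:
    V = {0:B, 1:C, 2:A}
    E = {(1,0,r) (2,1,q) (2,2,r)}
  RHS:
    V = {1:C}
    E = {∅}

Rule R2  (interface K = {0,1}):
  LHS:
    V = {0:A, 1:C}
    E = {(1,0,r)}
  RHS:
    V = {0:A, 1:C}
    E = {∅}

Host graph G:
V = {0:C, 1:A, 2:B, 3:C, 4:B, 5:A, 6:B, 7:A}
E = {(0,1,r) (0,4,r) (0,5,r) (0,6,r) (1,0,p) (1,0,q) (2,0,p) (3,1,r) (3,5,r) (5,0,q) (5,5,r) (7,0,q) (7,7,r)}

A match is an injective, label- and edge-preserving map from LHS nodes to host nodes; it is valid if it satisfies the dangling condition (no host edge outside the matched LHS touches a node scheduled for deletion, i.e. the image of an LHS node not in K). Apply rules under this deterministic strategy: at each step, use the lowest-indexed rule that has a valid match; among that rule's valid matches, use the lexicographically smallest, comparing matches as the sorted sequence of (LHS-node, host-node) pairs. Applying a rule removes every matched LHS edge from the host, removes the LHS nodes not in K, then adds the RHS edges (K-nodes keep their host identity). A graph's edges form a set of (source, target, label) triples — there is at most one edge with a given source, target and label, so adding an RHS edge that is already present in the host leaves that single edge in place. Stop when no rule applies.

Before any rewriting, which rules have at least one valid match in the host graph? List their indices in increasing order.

Answer: [R1,R2]

Derivation:
R0: no valid match — LHS pattern not found
R1: 2 valid matches — {0↦4, 1↦0, 2↦7}, {0↦6, 1↦0, 2↦7}
R2: 4 valid matches — {0↦1, 1↦0}, {0↦1, 1↦3}, {0↦5, 1↦0} (+1 more)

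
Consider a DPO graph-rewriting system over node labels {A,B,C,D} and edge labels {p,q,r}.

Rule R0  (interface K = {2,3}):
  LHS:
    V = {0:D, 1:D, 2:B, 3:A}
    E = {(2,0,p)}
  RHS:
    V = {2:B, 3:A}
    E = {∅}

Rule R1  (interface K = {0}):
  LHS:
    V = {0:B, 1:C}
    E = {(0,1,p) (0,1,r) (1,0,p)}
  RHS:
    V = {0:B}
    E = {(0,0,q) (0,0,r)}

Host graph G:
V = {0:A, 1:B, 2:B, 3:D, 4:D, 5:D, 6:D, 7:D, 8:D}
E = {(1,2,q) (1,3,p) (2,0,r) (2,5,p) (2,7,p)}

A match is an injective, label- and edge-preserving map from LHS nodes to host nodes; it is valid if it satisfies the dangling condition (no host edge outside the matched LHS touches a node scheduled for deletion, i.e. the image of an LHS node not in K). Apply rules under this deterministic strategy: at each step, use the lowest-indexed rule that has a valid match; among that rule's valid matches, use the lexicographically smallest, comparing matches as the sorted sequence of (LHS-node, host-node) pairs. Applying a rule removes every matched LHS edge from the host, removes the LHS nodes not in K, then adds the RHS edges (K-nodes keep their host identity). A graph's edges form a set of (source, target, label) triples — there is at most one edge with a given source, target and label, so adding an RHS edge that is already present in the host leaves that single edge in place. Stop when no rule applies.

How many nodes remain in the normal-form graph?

Answer: 3

Steps:
initial: |V|=9 |E|=5  E = 1-q->2 1-p->3 2-r->0 2-p->5 2-p->7
step 1: apply R0 at {0↦3, 1↦4, 2↦1, 3↦0}  → |V|=7 |E|=4  E = 1-q->2 2-r->0 2-p->5 2-p->7
step 2: apply R0 at {0↦5, 1↦6, 2↦2, 3↦0}  → |V|=5 |E|=3  E = 1-q->2 2-r->0 2-p->7
step 3: apply R0 at {0↦7, 1↦8, 2↦2, 3↦0}  → |V|=3 |E|=2  E = 1-q->2 2-r->0
final graph: no rule applies after step 3
NF nodes: {0:A, 1:B, 2:B}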